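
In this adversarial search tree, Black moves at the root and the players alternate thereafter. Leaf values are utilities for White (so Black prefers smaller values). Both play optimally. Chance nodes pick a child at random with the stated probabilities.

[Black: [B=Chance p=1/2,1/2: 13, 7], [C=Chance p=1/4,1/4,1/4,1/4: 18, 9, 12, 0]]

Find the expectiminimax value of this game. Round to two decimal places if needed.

9.75

B (Chance): 1/2·13 + 1/2·7 = 10
C (Chance): 1/4·18 + 1/4·9 + 1/4·12 + 1/4·0 = 9.75
Root (Black): min(10, 9.75) = 9.75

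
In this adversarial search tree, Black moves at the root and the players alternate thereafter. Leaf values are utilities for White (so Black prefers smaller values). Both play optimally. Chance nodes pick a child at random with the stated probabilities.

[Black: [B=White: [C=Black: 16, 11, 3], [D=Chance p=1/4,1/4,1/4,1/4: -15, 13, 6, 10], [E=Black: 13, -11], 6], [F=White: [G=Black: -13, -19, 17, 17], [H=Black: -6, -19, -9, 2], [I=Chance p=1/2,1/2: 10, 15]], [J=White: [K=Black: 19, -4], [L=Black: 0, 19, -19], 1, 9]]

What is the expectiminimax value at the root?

C (Black): min(16, 11, 3) = 3
D (Chance): 1/4·-15 + 1/4·13 + 1/4·6 + 1/4·10 = 3.5
E (Black): min(13, -11) = -11
B (White): max(3, 3.5, -11, 6) = 6
G (Black): min(-13, -19, 17, 17) = -19
H (Black): min(-6, -19, -9, 2) = -19
I (Chance): 1/2·10 + 1/2·15 = 12.5
F (White): max(-19, -19, 12.5) = 12.5
K (Black): min(19, -4) = -4
L (Black): min(0, 19, -19) = -19
J (White): max(-4, -19, 1, 9) = 9
Root (Black): min(6, 12.5, 9) = 6

6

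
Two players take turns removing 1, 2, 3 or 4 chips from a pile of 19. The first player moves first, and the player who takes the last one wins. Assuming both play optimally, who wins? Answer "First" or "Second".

i:   0  1  2  3  4  5  6  7  8  9 10 11 12 13 14 15 16 17 18 19
     L  W  W  W  W  L  W  W  W  W  L  W  W  W  W  L  W  W  W  W
Position 19 is W, so the first player wins.

First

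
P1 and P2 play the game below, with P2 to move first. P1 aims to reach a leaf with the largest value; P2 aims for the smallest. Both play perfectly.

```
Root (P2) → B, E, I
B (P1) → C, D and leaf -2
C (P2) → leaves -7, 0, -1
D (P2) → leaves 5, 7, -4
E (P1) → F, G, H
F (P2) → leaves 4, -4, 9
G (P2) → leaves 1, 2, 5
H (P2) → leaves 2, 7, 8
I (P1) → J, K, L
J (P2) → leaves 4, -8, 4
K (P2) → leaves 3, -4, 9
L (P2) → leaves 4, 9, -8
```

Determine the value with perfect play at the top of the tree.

-4

C (P2): min(-7, 0, -1) = -7
D (P2): min(5, 7, -4) = -4
B (P1): max(-7, -4, -2) = -2
F (P2): min(4, -4, 9) = -4
G (P2): min(1, 2, 5) = 1
H (P2): min(2, 7, 8) = 2
E (P1): max(-4, 1, 2) = 2
J (P2): min(4, -8, 4) = -8
K (P2): min(3, -4, 9) = -4
L (P2): min(4, 9, -8) = -8
I (P1): max(-8, -4, -8) = -4
Root (P2): min(-2, 2, -4) = -4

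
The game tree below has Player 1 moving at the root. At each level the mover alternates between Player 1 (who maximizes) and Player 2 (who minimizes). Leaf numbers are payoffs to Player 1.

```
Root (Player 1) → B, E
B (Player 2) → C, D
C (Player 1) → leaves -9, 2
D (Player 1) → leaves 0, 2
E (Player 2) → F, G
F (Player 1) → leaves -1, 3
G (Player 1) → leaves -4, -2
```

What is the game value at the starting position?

C (Player 1): max(-9, 2) = 2
D (Player 1): max(0, 2) = 2
B (Player 2): min(2, 2) = 2
F (Player 1): max(-1, 3) = 3
G (Player 1): max(-4, -2) = -2
E (Player 2): min(3, -2) = -2
Root (Player 1): max(2, -2) = 2

2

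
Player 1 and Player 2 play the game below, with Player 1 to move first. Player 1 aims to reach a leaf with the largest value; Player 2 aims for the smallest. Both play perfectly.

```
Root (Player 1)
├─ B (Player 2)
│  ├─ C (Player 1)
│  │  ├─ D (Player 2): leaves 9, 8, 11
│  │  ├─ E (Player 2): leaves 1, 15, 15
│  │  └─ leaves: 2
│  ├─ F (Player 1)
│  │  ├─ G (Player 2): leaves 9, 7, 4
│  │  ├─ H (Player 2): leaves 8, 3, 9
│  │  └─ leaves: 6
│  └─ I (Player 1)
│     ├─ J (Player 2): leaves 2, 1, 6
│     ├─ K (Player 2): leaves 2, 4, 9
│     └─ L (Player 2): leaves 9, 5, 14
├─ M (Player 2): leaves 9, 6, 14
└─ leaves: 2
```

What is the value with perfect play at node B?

D: min(9, 8, 11) = 8
E: min(1, 15, 15) = 1
C: max(8, 1, 2) = 8
G: min(9, 7, 4) = 4
H: min(8, 3, 9) = 3
F: max(4, 3, 6) = 6
J: min(2, 1, 6) = 1
K: min(2, 4, 9) = 2
L: min(9, 5, 14) = 5
I: max(1, 2, 5) = 5
B: min(8, 6, 5) = 5

5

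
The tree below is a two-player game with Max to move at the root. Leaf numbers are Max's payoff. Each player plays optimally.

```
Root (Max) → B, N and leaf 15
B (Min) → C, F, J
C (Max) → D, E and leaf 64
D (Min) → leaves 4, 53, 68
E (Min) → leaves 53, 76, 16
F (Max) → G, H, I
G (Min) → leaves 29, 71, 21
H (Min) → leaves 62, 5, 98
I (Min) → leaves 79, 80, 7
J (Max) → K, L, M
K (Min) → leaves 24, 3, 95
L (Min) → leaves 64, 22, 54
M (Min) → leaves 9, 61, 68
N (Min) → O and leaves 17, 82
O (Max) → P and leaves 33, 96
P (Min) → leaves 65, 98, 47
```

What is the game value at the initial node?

D (Min): min(4, 53, 68) = 4
E (Min): min(53, 76, 16) = 16
C (Max): max(4, 16, 64) = 64
G (Min): min(29, 71, 21) = 21
H (Min): min(62, 5, 98) = 5
I (Min): min(79, 80, 7) = 7
F (Max): max(21, 5, 7) = 21
K (Min): min(24, 3, 95) = 3
L (Min): min(64, 22, 54) = 22
M (Min): min(9, 61, 68) = 9
J (Max): max(3, 22, 9) = 22
B (Min): min(64, 21, 22) = 21
P (Min): min(65, 98, 47) = 47
O (Max): max(47, 33, 96) = 96
N (Min): min(96, 17, 82) = 17
Root (Max): max(21, 17, 15) = 21

21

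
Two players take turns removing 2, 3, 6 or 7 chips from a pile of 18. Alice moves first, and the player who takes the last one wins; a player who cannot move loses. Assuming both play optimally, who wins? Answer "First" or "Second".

Second

Compute winning (W) and losing (L) positions by backward induction:
i:   0  1  2  3  4  5  6  7  8  9 10 11 12 13 14 15 16 17 18
     L  L  W  W  W  L  W  W  W  L  L  W  W  W  L  W  W  W  L
Position 18 is L, so the second player wins.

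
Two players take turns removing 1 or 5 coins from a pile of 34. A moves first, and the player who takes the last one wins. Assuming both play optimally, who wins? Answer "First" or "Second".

Second

i:   0  1  2  3  4  5  6  7  8  9 10 11 12 13 14 15 16 17 18 19 20 21 22 23 24 25 26 27 28 29 30 31 32 33 34
     L  W  L  W  L  W  L  W  L  W  L  W  L  W  L  W  L  W  L  W  L  W  L  W  L  W  L  W  L  W  L  W  L  W  L
Position 34 is L, so the second player wins.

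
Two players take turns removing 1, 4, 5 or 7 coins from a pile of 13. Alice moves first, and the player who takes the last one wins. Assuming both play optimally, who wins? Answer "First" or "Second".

Mark each pile size as W (mover wins) or L (mover loses):
i:   0  1  2  3  4  5  6  7  8  9 10 11 12 13
     L  W  L  W  W  W  W  W  L  W  L  W  W  W
Position 13 is W, so the first player wins.

First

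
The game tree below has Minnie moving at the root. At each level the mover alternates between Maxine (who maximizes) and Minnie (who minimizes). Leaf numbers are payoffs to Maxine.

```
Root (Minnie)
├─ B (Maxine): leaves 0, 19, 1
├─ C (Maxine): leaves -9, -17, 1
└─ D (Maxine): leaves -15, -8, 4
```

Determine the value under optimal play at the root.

1

B (Maxine): max(0, 19, 1) = 19
C (Maxine): max(-9, -17, 1) = 1
D (Maxine): max(-15, -8, 4) = 4
Root (Minnie): min(19, 1, 4) = 1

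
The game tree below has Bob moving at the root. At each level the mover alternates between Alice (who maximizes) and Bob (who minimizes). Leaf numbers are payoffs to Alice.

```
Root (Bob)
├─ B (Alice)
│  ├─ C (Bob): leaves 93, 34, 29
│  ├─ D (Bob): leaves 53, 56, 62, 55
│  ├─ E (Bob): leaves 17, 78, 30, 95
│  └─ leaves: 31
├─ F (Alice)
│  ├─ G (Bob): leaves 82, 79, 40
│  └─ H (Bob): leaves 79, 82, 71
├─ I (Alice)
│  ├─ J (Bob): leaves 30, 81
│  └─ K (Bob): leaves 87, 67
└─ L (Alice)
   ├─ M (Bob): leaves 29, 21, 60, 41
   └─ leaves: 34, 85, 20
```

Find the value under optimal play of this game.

C (Bob): min(93, 34, 29) = 29
D (Bob): min(53, 56, 62, 55) = 53
E (Bob): min(17, 78, 30, 95) = 17
B (Alice): max(29, 53, 17, 31) = 53
G (Bob): min(82, 79, 40) = 40
H (Bob): min(79, 82, 71) = 71
F (Alice): max(40, 71) = 71
J (Bob): min(30, 81) = 30
K (Bob): min(87, 67) = 67
I (Alice): max(30, 67) = 67
M (Bob): min(29, 21, 60, 41) = 21
L (Alice): max(21, 34, 85, 20) = 85
Root (Bob): min(53, 71, 67, 85) = 53

53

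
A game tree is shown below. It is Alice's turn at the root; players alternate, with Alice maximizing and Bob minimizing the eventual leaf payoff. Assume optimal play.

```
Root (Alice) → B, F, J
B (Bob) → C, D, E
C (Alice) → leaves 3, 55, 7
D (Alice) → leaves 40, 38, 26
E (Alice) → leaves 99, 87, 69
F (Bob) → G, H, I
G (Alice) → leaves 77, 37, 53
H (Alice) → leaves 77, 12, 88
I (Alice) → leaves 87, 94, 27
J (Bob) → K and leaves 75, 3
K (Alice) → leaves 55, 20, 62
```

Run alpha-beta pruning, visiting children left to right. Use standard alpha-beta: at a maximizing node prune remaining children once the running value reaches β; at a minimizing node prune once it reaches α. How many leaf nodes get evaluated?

C [α=-∞,β=+∞]: v=55
D [α=-∞,β=55]: v=40
E [α=-∞,β=40]: v=99 after child 1 ≥ β → β-cutoff, skip 2
B [α=-∞,β=+∞]: v=40
G [α=40,β=+∞]: v=77
H [α=40,β=77]: v=77 after child 1 ≥ β → β-cutoff, skip 2
I [α=40,β=77]: v=87 after child 1 ≥ β → β-cutoff, skip 2
F [α=40,β=+∞]: v=77
K [α=77,β=+∞]: v=62
J [α=77,β=+∞]: v=62 after child 1 ≤ α → α-cutoff, skip 2
Root [α=-∞,β=+∞]: v=77
Leaves evaluated: 15 of 23.

15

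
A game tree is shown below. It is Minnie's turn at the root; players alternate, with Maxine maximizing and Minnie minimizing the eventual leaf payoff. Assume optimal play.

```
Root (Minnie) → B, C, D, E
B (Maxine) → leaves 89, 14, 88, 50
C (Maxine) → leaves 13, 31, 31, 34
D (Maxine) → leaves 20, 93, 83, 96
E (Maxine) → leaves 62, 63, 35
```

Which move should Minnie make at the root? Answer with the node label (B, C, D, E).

C

B (Maxine): max(89, 14, 88, 50) = 89
C (Maxine): max(13, 31, 31, 34) = 34
D (Maxine): max(20, 93, 83, 96) = 96
E (Maxine): max(62, 63, 35) = 63
Root (Minnie): min(89, 34, 96, 63) = 34
Minnie picks the child with the lowest value: C (value 34).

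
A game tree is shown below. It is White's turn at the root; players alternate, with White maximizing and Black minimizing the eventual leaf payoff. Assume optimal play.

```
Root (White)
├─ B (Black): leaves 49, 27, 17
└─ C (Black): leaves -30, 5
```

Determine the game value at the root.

17

B (Black): min(49, 27, 17) = 17
C (Black): min(-30, 5) = -30
Root (White): max(17, -30) = 17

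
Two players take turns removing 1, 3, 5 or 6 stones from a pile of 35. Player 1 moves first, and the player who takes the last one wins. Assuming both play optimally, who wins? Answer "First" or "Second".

Second

Positions where the player to move wins (W) vs loses (L):
i:   0  1  2  3  4  5  6  7  8  9 10 11 12 13 14 15 16 17 18 19 20 21 22 23 24 25 26 27 28 29 30 31 32 33 34 35
     L  W  L  W  L  W  W  W  W  W  W  L  W  L  W  L  W  W  W  W  W  W  L  W  L  W  L  W  W  W  W  W  W  L  W  L
Position 35 is L, so the second player wins.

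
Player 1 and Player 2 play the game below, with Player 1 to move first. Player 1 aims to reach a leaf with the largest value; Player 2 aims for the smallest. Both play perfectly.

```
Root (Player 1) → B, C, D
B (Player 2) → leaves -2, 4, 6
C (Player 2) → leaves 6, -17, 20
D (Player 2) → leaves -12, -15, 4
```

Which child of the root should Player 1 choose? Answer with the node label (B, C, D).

B (Player 2): min(-2, 4, 6) = -2
C (Player 2): min(6, -17, 20) = -17
D (Player 2): min(-12, -15, 4) = -15
Root (Player 1): max(-2, -17, -15) = -2
Player 1 picks the child with the highest value: B (value -2).

B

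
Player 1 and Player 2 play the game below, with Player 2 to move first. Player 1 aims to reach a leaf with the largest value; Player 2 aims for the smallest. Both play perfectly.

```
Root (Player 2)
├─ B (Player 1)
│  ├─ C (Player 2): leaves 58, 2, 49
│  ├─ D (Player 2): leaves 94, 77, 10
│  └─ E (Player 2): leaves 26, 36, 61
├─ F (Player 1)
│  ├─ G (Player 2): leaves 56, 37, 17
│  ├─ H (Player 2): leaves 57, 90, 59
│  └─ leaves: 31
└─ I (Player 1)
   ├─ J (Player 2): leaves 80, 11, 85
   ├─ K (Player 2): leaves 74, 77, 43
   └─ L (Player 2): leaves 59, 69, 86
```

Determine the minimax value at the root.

26

C (Player 2): min(58, 2, 49) = 2
D (Player 2): min(94, 77, 10) = 10
E (Player 2): min(26, 36, 61) = 26
B (Player 1): max(2, 10, 26) = 26
G (Player 2): min(56, 37, 17) = 17
H (Player 2): min(57, 90, 59) = 57
F (Player 1): max(17, 57, 31) = 57
J (Player 2): min(80, 11, 85) = 11
K (Player 2): min(74, 77, 43) = 43
L (Player 2): min(59, 69, 86) = 59
I (Player 1): max(11, 43, 59) = 59
Root (Player 2): min(26, 57, 59) = 26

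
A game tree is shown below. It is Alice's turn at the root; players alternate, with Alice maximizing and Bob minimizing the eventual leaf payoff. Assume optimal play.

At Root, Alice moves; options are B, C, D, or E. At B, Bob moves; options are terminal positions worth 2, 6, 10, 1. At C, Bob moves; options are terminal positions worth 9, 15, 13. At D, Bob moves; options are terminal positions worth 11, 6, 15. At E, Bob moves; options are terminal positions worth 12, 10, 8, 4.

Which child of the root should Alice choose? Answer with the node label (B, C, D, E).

B (Bob): min(2, 6, 10, 1) = 1
C (Bob): min(9, 15, 13) = 9
D (Bob): min(11, 6, 15) = 6
E (Bob): min(12, 10, 8, 4) = 4
Root (Alice): max(1, 9, 6, 4) = 9
Alice picks the child with the highest value: C (value 9).

C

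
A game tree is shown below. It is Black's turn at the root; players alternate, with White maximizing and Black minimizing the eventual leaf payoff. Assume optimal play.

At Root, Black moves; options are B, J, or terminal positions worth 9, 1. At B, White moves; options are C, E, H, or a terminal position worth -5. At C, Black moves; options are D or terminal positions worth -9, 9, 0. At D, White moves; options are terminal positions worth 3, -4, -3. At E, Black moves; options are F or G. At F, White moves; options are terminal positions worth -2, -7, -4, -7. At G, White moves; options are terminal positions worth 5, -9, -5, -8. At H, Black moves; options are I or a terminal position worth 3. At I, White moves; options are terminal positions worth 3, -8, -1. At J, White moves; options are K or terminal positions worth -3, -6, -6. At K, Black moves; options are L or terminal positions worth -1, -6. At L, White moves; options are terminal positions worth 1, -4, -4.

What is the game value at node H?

3

I: max(3, -8, -1) = 3
H: min(3, 3) = 3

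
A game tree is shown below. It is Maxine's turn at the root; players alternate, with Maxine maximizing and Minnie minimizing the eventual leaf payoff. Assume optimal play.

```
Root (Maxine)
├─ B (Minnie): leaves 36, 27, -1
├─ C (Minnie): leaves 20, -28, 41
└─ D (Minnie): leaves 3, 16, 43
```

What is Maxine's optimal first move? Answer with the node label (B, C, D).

D

B (Minnie): min(36, 27, -1) = -1
C (Minnie): min(20, -28, 41) = -28
D (Minnie): min(3, 16, 43) = 3
Root (Maxine): max(-1, -28, 3) = 3
Maxine picks the child with the highest value: D (value 3).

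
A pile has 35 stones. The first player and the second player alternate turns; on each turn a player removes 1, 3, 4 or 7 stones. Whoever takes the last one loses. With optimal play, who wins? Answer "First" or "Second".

W/L table (W = player to move can force a win):
i:   0  1  2  3  4  5  6  7  8  9 10 11 12 13 14 15 16 17 18 19 20 21 22 23 24 25 26 27 28 29 30 31 32 33 34 35
     W  L  W  L  W  W  W  W  W  L  W  L  W  W  W  W  W  L  W  L  W  W  W  W  W  L  W  L  W  W  W  W  W  L  W  L
Position 35 is L, so the second player wins.

Second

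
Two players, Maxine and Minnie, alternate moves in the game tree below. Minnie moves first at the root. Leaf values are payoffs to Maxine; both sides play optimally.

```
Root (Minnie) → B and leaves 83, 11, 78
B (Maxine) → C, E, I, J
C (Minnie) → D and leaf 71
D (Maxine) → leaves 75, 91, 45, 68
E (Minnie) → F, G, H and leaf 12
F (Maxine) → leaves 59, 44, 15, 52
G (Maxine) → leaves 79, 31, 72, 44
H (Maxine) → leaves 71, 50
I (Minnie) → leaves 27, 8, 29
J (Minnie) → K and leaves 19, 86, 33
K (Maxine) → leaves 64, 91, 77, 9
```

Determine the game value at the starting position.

D (Maxine): max(75, 91, 45, 68) = 91
C (Minnie): min(91, 71) = 71
F (Maxine): max(59, 44, 15, 52) = 59
G (Maxine): max(79, 31, 72, 44) = 79
H (Maxine): max(71, 50) = 71
E (Minnie): min(59, 79, 71, 12) = 12
I (Minnie): min(27, 8, 29) = 8
K (Maxine): max(64, 91, 77, 9) = 91
J (Minnie): min(91, 19, 86, 33) = 19
B (Maxine): max(71, 12, 8, 19) = 71
Root (Minnie): min(71, 83, 11, 78) = 11

11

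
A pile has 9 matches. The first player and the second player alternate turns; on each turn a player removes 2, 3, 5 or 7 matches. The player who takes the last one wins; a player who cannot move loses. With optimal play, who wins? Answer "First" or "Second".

Second

W/L table (W = player to move can force a win):
i:   0  1  2  3  4  5  6  7  8  9
     L  L  W  W  W  W  W  W  W  L
Position 9 is L, so the second player wins.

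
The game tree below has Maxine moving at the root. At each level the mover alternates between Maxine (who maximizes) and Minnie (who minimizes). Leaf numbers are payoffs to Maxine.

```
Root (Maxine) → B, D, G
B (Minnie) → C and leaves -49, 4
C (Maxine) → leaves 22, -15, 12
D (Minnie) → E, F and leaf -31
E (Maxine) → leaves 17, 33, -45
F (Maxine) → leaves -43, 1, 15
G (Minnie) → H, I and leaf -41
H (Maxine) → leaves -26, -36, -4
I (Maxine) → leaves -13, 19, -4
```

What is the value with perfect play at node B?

-49

C: max(22, -15, 12) = 22
B: min(22, -49, 4) = -49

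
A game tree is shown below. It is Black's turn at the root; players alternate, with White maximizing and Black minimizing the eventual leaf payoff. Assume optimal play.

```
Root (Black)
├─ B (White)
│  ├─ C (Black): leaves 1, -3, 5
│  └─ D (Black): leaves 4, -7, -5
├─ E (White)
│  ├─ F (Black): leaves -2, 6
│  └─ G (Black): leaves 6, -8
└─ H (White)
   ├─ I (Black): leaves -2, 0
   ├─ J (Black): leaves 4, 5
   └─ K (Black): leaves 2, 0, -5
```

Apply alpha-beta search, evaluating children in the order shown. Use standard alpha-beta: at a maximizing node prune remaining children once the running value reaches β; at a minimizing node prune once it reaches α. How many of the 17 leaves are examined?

C [α=-∞,β=+∞]: v=-3
D [α=-3,β=+∞]: v=-7 after child 2 ≤ α → α-cutoff, skip 1
B [α=-∞,β=+∞]: v=-3
F [α=-∞,β=-3]: v=-2
E [α=-∞,β=-3]: v=-2 after child 1 ≥ β → β-cutoff, skip 1
I [α=-∞,β=-3]: v=-2
H [α=-∞,β=-3]: v=-2 after child 1 ≥ β → β-cutoff, skip 2
Root [α=-∞,β=+∞]: v=-3
Leaves evaluated: 9 of 17.

9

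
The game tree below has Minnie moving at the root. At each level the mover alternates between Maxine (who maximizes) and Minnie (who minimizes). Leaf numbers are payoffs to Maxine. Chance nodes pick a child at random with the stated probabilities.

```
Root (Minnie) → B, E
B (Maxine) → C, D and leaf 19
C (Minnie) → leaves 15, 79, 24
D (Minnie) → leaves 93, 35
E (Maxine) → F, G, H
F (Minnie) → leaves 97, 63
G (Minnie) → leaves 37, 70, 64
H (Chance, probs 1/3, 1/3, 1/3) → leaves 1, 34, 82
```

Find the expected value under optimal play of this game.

C (Minnie): min(15, 79, 24) = 15
D (Minnie): min(93, 35) = 35
B (Maxine): max(15, 35, 19) = 35
F (Minnie): min(97, 63) = 63
G (Minnie): min(37, 70, 64) = 37
H (Chance): 1/3·1 + 1/3·34 + 1/3·82 = 39
E (Maxine): max(63, 37, 39) = 63
Root (Minnie): min(35, 63) = 35

35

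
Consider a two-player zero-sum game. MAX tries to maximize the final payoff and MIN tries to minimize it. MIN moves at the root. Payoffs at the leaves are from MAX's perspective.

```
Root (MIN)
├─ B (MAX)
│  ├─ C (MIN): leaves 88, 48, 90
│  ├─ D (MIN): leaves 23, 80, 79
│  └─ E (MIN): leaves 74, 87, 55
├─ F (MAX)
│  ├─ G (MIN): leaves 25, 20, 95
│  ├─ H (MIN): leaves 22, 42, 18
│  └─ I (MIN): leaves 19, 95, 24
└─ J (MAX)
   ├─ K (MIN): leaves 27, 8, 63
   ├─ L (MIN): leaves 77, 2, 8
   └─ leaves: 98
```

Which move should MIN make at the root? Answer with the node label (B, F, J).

C (MIN): min(88, 48, 90) = 48
D (MIN): min(23, 80, 79) = 23
E (MIN): min(74, 87, 55) = 55
B (MAX): max(48, 23, 55) = 55
G (MIN): min(25, 20, 95) = 20
H (MIN): min(22, 42, 18) = 18
I (MIN): min(19, 95, 24) = 19
F (MAX): max(20, 18, 19) = 20
K (MIN): min(27, 8, 63) = 8
L (MIN): min(77, 2, 8) = 2
J (MAX): max(8, 2, 98) = 98
Root (MIN): min(55, 20, 98) = 20
MIN picks the child with the lowest value: F (value 20).

F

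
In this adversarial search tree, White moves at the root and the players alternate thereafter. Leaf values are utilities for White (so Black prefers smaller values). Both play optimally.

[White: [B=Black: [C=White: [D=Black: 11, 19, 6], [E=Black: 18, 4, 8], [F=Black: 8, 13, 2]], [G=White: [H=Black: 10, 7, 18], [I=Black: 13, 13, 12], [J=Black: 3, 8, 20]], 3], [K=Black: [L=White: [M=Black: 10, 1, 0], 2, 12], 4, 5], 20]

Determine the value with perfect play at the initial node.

D (Black): min(11, 19, 6) = 6
E (Black): min(18, 4, 8) = 4
F (Black): min(8, 13, 2) = 2
C (White): max(6, 4, 2) = 6
H (Black): min(10, 7, 18) = 7
I (Black): min(13, 13, 12) = 12
J (Black): min(3, 8, 20) = 3
G (White): max(7, 12, 3) = 12
B (Black): min(6, 12, 3) = 3
M (Black): min(10, 1, 0) = 0
L (White): max(0, 2, 12) = 12
K (Black): min(12, 4, 5) = 4
Root (White): max(3, 4, 20) = 20

20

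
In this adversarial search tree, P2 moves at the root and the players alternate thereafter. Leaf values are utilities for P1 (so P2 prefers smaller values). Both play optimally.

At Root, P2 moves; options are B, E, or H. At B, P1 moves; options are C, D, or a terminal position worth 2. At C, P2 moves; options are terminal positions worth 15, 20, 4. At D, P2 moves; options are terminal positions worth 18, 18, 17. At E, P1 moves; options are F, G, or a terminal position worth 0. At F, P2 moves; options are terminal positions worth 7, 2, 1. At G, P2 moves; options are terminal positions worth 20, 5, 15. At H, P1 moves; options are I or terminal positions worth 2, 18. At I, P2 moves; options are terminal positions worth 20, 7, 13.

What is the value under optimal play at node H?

I: min(20, 7, 13) = 7
H: max(7, 2, 18) = 18

18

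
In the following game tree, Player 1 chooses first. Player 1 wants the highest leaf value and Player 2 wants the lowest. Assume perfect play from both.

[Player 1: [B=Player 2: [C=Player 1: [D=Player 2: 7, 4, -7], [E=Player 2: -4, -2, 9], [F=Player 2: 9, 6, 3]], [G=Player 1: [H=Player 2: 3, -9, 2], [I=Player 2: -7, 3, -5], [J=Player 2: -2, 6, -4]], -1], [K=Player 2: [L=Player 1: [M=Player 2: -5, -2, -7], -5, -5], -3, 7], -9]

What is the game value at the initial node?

-4

D (Player 2): min(7, 4, -7) = -7
E (Player 2): min(-4, -2, 9) = -4
F (Player 2): min(9, 6, 3) = 3
C (Player 1): max(-7, -4, 3) = 3
H (Player 2): min(3, -9, 2) = -9
I (Player 2): min(-7, 3, -5) = -7
J (Player 2): min(-2, 6, -4) = -4
G (Player 1): max(-9, -7, -4) = -4
B (Player 2): min(3, -4, -1) = -4
M (Player 2): min(-5, -2, -7) = -7
L (Player 1): max(-7, -5, -5) = -5
K (Player 2): min(-5, -3, 7) = -5
Root (Player 1): max(-4, -5, -9) = -4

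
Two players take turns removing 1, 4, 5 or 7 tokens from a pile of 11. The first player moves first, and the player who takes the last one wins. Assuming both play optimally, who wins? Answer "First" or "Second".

First

Positions where the player to move wins (W) vs loses (L):
i:   0  1  2  3  4  5  6  7  8  9 10 11
     L  W  L  W  W  W  W  W  L  W  L  W
Position 11 is W, so the first player wins.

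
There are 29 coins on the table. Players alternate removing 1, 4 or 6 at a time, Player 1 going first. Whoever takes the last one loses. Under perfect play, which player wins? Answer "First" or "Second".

First

W/L table (W = player to move can force a win):
i:   0  1  2  3  4  5  6  7  8  9 10 11 12 13 14 15 16 17 18 19 20 21 22 23 24 25 26 27 28 29
     W  L  W  L  W  W  L  W  L  W  W  L  W  L  W  W  L  W  L  W  W  L  W  L  W  W  L  W  L  W
Position 29 is W, so the first player wins.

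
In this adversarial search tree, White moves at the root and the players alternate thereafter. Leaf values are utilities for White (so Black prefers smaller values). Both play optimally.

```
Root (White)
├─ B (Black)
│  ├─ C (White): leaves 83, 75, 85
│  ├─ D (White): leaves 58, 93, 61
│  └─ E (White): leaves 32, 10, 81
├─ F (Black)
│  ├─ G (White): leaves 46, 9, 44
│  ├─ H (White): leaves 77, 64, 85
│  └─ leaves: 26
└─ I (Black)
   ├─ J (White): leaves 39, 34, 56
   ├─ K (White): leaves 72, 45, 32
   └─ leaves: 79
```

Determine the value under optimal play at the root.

81

C (White): max(83, 75, 85) = 85
D (White): max(58, 93, 61) = 93
E (White): max(32, 10, 81) = 81
B (Black): min(85, 93, 81) = 81
G (White): max(46, 9, 44) = 46
H (White): max(77, 64, 85) = 85
F (Black): min(46, 85, 26) = 26
J (White): max(39, 34, 56) = 56
K (White): max(72, 45, 32) = 72
I (Black): min(56, 72, 79) = 56
Root (White): max(81, 26, 56) = 81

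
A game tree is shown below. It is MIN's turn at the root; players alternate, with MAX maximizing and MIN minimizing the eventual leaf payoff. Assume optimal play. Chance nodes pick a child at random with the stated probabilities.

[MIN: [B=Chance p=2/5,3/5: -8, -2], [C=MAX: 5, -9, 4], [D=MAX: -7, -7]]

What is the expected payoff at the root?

-7

B (Chance): 2/5·-8 + 3/5·-2 = -4.4
C (MAX): max(5, -9, 4) = 5
D (MAX): max(-7, -7) = -7
Root (MIN): min(-4.4, 5, -7) = -7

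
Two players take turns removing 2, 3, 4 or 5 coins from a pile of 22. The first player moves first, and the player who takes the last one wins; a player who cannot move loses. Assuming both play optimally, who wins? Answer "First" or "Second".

Second

W/L table (W = player to move can force a win):
i:   0  1  2  3  4  5  6  7  8  9 10 11 12 13 14 15 16 17 18 19 20 21 22
     L  L  W  W  W  W  W  L  L  W  W  W  W  W  L  L  W  W  W  W  W  L  L
Position 22 is L, so the second player wins.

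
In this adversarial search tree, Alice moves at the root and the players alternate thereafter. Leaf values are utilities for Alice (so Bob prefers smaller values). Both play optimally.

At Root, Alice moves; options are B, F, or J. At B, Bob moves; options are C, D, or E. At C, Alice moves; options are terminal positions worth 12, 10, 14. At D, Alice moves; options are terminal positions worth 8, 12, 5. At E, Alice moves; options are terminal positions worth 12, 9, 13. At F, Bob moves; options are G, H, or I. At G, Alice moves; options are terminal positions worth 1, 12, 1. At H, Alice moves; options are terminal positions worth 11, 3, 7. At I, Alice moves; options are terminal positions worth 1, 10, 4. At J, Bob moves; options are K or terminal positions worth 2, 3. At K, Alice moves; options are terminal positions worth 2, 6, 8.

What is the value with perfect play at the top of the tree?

12

C (Alice): max(12, 10, 14) = 14
D (Alice): max(8, 12, 5) = 12
E (Alice): max(12, 9, 13) = 13
B (Bob): min(14, 12, 13) = 12
G (Alice): max(1, 12, 1) = 12
H (Alice): max(11, 3, 7) = 11
I (Alice): max(1, 10, 4) = 10
F (Bob): min(12, 11, 10) = 10
K (Alice): max(2, 6, 8) = 8
J (Bob): min(8, 2, 3) = 2
Root (Alice): max(12, 10, 2) = 12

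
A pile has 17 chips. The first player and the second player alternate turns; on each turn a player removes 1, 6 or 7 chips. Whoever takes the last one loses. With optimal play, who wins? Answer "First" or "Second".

Second

Compute winning (W) and losing (L) positions by backward induction:
i:   0  1  2  3  4  5  6  7  8  9 10 11 12 13 14 15 16 17
     W  L  W  L  W  L  W  W  W  W  W  W  W  L  W  L  W  L
Position 17 is L, so the second player wins.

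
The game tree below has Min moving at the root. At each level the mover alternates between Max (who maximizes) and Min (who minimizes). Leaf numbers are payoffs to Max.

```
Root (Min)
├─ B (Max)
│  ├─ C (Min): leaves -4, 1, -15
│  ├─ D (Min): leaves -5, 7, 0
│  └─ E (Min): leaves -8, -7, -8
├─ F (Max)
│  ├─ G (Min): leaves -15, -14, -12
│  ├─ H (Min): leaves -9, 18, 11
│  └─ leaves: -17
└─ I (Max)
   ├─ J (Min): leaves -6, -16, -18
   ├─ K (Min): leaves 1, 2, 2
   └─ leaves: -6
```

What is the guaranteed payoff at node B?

C: min(-4, 1, -15) = -15
D: min(-5, 7, 0) = -5
E: min(-8, -7, -8) = -8
B: max(-15, -5, -8) = -5

-5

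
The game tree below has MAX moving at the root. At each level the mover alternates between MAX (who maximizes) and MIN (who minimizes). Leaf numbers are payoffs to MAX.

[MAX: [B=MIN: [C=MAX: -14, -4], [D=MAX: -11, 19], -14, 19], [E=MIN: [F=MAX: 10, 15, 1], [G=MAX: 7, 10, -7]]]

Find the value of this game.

C (MAX): max(-14, -4) = -4
D (MAX): max(-11, 19) = 19
B (MIN): min(-4, 19, -14, 19) = -14
F (MAX): max(10, 15, 1) = 15
G (MAX): max(7, 10, -7) = 10
E (MIN): min(15, 10) = 10
Root (MAX): max(-14, 10) = 10

10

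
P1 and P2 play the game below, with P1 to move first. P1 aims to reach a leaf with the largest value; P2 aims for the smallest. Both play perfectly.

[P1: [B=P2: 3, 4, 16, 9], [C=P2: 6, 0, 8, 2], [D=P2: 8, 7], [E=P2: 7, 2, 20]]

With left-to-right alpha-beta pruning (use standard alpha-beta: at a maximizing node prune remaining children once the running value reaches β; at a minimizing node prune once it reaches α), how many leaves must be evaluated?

B [α=-∞,β=+∞]: v=3
C [α=3,β=+∞]: v=0 after child 2 ≤ α → α-cutoff, skip 2
D [α=3,β=+∞]: v=7
E [α=7,β=+∞]: v=7 after child 1 ≤ α → α-cutoff, skip 2
Root [α=-∞,β=+∞]: v=7
Leaves evaluated: 9 of 13.

9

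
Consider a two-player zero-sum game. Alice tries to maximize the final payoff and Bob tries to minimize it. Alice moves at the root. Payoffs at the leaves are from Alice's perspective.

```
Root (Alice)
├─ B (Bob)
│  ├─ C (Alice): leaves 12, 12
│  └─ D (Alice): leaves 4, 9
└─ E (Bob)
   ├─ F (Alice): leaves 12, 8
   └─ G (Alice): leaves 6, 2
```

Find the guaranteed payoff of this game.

C (Alice): max(12, 12) = 12
D (Alice): max(4, 9) = 9
B (Bob): min(12, 9) = 9
F (Alice): max(12, 8) = 12
G (Alice): max(6, 2) = 6
E (Bob): min(12, 6) = 6
Root (Alice): max(9, 6) = 9

9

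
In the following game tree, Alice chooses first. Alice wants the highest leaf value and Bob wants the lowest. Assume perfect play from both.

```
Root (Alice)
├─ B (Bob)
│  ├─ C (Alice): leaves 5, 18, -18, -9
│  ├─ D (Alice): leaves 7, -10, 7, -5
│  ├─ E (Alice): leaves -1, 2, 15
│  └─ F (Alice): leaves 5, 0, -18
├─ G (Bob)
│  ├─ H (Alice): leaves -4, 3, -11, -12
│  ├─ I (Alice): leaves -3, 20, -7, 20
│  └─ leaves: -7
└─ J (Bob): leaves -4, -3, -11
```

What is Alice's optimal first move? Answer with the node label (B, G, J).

C (Alice): max(5, 18, -18, -9) = 18
D (Alice): max(7, -10, 7, -5) = 7
E (Alice): max(-1, 2, 15) = 15
F (Alice): max(5, 0, -18) = 5
B (Bob): min(18, 7, 15, 5) = 5
H (Alice): max(-4, 3, -11, -12) = 3
I (Alice): max(-3, 20, -7, 20) = 20
G (Bob): min(3, 20, -7) = -7
J (Bob): min(-4, -3, -11) = -11
Root (Alice): max(5, -7, -11) = 5
Alice picks the child with the highest value: B (value 5).

B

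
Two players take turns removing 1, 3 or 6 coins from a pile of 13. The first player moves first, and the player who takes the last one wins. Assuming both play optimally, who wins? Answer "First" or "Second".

Compute winning (W) and losing (L) positions by backward induction:
i:   0  1  2  3  4  5  6  7  8  9 10 11 12 13
     L  W  L  W  L  W  W  W  W  L  W  L  W  L
Position 13 is L, so the second player wins.

Second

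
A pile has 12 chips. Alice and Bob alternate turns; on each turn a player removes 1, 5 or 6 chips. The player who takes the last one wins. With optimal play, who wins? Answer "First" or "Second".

First

Positions where the player to move wins (W) vs loses (L):
i:   0  1  2  3  4  5  6  7  8  9 10 11 12
     L  W  L  W  L  W  W  W  W  W  W  L  W
Position 12 is W, so the first player wins.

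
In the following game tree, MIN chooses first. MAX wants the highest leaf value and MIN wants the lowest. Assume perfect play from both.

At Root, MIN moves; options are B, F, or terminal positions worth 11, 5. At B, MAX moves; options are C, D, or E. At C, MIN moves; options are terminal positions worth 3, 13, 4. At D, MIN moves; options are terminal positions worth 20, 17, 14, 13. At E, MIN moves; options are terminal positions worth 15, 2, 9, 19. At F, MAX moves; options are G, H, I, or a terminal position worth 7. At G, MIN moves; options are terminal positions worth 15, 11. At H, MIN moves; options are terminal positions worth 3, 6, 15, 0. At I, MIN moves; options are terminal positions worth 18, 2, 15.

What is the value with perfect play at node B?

13

C: min(3, 13, 4) = 3
D: min(20, 17, 14, 13) = 13
E: min(15, 2, 9, 19) = 2
B: max(3, 13, 2) = 13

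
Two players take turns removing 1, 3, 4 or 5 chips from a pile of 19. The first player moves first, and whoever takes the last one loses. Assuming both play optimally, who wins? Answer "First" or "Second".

Second

Mark each pile size as W (mover wins) or L (mover loses):
i:   0  1  2  3  4  5  6  7  8  9 10 11 12 13 14 15 16 17 18 19
     W  L  W  L  W  W  W  W  W  L  W  L  W  W  W  W  W  L  W  L
Position 19 is L, so the second player wins.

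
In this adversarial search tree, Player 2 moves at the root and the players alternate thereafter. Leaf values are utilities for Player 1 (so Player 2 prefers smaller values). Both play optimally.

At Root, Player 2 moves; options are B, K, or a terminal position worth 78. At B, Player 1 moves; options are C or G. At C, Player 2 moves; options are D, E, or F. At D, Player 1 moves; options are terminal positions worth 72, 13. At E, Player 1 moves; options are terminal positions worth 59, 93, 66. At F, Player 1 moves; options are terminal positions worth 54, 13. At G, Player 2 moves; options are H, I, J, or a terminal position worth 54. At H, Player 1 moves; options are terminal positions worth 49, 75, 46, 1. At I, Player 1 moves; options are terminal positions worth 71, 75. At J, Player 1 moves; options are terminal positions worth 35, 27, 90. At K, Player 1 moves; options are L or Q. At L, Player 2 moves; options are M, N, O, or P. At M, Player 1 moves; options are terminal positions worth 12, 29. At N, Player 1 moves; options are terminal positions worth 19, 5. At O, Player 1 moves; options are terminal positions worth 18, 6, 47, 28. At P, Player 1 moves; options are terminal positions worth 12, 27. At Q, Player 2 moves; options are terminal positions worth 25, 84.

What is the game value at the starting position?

25

D (Player 1): max(72, 13) = 72
E (Player 1): max(59, 93, 66) = 93
F (Player 1): max(54, 13) = 54
C (Player 2): min(72, 93, 54) = 54
H (Player 1): max(49, 75, 46, 1) = 75
I (Player 1): max(71, 75) = 75
J (Player 1): max(35, 27, 90) = 90
G (Player 2): min(75, 75, 90, 54) = 54
B (Player 1): max(54, 54) = 54
M (Player 1): max(12, 29) = 29
N (Player 1): max(19, 5) = 19
O (Player 1): max(18, 6, 47, 28) = 47
P (Player 1): max(12, 27) = 27
L (Player 2): min(29, 19, 47, 27) = 19
Q (Player 2): min(25, 84) = 25
K (Player 1): max(19, 25) = 25
Root (Player 2): min(54, 25, 78) = 25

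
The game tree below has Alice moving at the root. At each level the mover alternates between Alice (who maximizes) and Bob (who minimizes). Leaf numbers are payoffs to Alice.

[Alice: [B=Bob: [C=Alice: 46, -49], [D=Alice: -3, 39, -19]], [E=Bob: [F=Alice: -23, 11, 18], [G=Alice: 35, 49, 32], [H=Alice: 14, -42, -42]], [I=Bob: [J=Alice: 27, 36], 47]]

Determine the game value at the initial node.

C (Alice): max(46, -49) = 46
D (Alice): max(-3, 39, -19) = 39
B (Bob): min(46, 39) = 39
F (Alice): max(-23, 11, 18) = 18
G (Alice): max(35, 49, 32) = 49
H (Alice): max(14, -42, -42) = 14
E (Bob): min(18, 49, 14) = 14
J (Alice): max(27, 36) = 36
I (Bob): min(36, 47) = 36
Root (Alice): max(39, 14, 36) = 39

39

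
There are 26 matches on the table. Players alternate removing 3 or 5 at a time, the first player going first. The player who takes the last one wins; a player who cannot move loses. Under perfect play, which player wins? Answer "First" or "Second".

Second

Compute winning (W) and losing (L) positions by backward induction:
i:   0  1  2  3  4  5  6  7  8  9 10 11 12 13 14 15 16 17 18 19 20 21 22 23 24 25 26
     L  L  L  W  W  W  W  W  L  L  L  W  W  W  W  W  L  L  L  W  W  W  W  W  L  L  L
Position 26 is L, so the second player wins.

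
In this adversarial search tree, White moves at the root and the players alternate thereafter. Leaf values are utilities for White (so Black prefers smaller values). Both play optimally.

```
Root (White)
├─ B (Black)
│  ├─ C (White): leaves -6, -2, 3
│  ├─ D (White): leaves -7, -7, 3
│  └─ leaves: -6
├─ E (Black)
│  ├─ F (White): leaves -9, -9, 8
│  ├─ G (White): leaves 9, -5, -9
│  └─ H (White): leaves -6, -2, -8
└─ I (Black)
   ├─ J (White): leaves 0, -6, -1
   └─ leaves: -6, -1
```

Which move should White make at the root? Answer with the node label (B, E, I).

C (White): max(-6, -2, 3) = 3
D (White): max(-7, -7, 3) = 3
B (Black): min(3, 3, -6) = -6
F (White): max(-9, -9, 8) = 8
G (White): max(9, -5, -9) = 9
H (White): max(-6, -2, -8) = -2
E (Black): min(8, 9, -2) = -2
J (White): max(0, -6, -1) = 0
I (Black): min(0, -6, -1) = -6
Root (White): max(-6, -2, -6) = -2
White picks the child with the highest value: E (value -2).

E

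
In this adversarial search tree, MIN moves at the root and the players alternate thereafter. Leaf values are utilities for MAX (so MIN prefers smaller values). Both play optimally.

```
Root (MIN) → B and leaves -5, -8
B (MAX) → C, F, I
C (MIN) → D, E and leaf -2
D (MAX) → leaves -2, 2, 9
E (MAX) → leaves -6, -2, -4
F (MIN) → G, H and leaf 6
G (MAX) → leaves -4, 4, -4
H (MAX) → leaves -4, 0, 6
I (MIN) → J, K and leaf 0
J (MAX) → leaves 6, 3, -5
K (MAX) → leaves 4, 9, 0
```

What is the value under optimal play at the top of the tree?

D (MAX): max(-2, 2, 9) = 9
E (MAX): max(-6, -2, -4) = -2
C (MIN): min(9, -2, -2) = -2
G (MAX): max(-4, 4, -4) = 4
H (MAX): max(-4, 0, 6) = 6
F (MIN): min(4, 6, 6) = 4
J (MAX): max(6, 3, -5) = 6
K (MAX): max(4, 9, 0) = 9
I (MIN): min(6, 9, 0) = 0
B (MAX): max(-2, 4, 0) = 4
Root (MIN): min(4, -5, -8) = -8

-8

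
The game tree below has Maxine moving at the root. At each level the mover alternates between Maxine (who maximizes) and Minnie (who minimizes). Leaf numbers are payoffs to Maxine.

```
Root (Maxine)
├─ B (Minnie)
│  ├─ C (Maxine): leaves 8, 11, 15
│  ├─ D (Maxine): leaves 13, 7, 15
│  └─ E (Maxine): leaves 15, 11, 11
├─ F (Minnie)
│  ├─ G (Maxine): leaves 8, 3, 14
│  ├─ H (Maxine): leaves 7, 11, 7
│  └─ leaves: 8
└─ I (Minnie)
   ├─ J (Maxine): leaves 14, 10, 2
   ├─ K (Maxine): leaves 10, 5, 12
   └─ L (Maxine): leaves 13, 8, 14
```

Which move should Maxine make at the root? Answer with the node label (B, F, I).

B

C (Maxine): max(8, 11, 15) = 15
D (Maxine): max(13, 7, 15) = 15
E (Maxine): max(15, 11, 11) = 15
B (Minnie): min(15, 15, 15) = 15
G (Maxine): max(8, 3, 14) = 14
H (Maxine): max(7, 11, 7) = 11
F (Minnie): min(14, 11, 8) = 8
J (Maxine): max(14, 10, 2) = 14
K (Maxine): max(10, 5, 12) = 12
L (Maxine): max(13, 8, 14) = 14
I (Minnie): min(14, 12, 14) = 12
Root (Maxine): max(15, 8, 12) = 15
Maxine picks the child with the highest value: B (value 15).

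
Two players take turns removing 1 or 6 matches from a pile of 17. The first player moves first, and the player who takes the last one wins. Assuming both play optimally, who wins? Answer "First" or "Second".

Mark each pile size as W (mover wins) or L (mover loses):
i:   0  1  2  3  4  5  6  7  8  9 10 11 12 13 14 15 16 17
     L  W  L  W  L  W  W  L  W  L  W  L  W  W  L  W  L  W
Position 17 is W, so the first player wins.

First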